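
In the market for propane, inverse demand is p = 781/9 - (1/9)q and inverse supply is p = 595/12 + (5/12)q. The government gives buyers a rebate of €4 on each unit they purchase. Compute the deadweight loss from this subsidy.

Deadweight loss = 288/19

Pre-subsidy: 781/9 - (1/9)q = 595/12 + (5/12)q gives q* = 1339/19 and p* = 1500/19.
With the rebate, buyers effectively pay pb = ps − 4, where ps is the price sellers receive.
On the curves, pb = 781/9 - (1/9)q and ps = 595/12 + (5/12)q; the wedge ps − pb = 4 gives 595/12 + (5/12)q − (781/9 - (1/9)q) = 4, so q' = 1483/19.
Then pb = 781/9 − (1/9)·(1483/19) = 1484/19 and ps = 595/12 + (5/12)·(1483/19) = 1560/19.
The subsidy expands output by 1483/19 − 1339/19 = 144/19 past the efficient level; on those units the gap between marginal cost and willingness to pay runs from 0 up to 4.
DWL = ½ × 4 × 144/19 = 288/19.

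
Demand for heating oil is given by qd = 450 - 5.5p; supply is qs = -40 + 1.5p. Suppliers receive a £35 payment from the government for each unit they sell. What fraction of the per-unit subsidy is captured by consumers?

Consumer share = 3/14

Pre-subsidy: 450 - 5.5p = -40 + 1.5p gives p* = 70, q* = 65.
With the subsidy, sellers receive ps = pb + 35 for each unit, where pb is the price buyers pay.
Supply in terms of pb becomes qs = -40 + 1.5(pb + 35) = 12.5 + 1.5pb. Setting this equal to demand: 450 - 5.5pb = 12.5 + 1.5pb, so pb = 62.5.
Sellers receive ps = 62.5 + 35 = 97.5; q' = 450 − 5.5·62.5 = 106.25.
Buyers' price falls by p* − pb = 70 − 62.5 = 7.5; sellers' price rises by ps − p* = 97.5 − 70 = 27.5.
So consumers capture 7.5/35 = 3/14 of each unit of subsidy.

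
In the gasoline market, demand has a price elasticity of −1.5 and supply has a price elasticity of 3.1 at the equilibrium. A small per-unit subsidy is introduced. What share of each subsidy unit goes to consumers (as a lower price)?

Consumer share = 31/46

For a small subsidy around the equilibrium, the benefit split depends on the relative slopes, which at a point are proportional to the elasticities.
Buyer share = εs/(εs + |εd|) = 3.1/(3.1 + 1.5) = 31/46; seller share = |εd|/(εs + |εd|) = 15/46.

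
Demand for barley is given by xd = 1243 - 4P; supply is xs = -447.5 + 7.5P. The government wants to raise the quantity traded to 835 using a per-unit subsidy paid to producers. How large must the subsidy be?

At x = 835, invert demand for the buyer price: Pb = (1243 − 835)/4 = 102; invert supply for the seller price: Ps = (835 − (-447.5))/7.5 = 171.
The subsidy must fill the gap: s = Ps − Pb = 171 − 102 = 69.

Required subsidy s = 69 per unit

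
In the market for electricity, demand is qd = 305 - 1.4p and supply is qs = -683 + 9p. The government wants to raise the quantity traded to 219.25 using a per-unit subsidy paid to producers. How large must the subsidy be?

Required subsidy s = 39 per unit

At q = 219.25, invert demand for the buyer price: pb = (305 − 219.25)/1.4 = 61.25; invert supply for the seller price: ps = (219.25 − (-683))/9 = 100.25.
The subsidy must fill the gap: s = ps − pb = 100.25 − 61.25 = 39.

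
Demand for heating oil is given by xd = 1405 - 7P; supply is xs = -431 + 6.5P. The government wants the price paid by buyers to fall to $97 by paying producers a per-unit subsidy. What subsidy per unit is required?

At a buyer price of 97, quantity demanded is 1405 − 7·97 = 726.
Sellers supply 726 only when they receive Ps with -431 + 6.5·Ps = 726, i.e. Ps = 178.
s = Ps − Pb = 178 − 97 = 81.

Required subsidy s = $81 per unit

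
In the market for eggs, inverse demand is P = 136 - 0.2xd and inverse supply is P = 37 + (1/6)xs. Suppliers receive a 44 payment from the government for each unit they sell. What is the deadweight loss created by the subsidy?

Deadweight loss = 2640

Pre-subsidy: 136 - 0.2x = 37 + (1/6)x gives x* = 270 and P* = 82.
With the subsidy, sellers receive Ps = Pb + 44 for each unit, where Pb is the price buyers pay.
On the curves, Pb = 136 - 0.2x and Ps = 37 + (1/6)x; the wedge Ps − Pb = 44 gives 37 + (1/6)x − (136 - 0.2x) = 44, so x' = 390.
Then Pb = 136 − 0.2·390 = 58 and Ps = 37 + (1/6)·390 = 102.
The subsidy expands output by 390 − 270 = 120 past the efficient level; on those units the gap between marginal cost and willingness to pay runs from 0 up to 44.
DWL = ½ × 44 × 120 = 2640.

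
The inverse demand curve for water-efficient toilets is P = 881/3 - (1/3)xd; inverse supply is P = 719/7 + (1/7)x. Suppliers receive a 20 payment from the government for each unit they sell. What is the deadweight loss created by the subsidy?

Deadweight loss = 420

Pre-subsidy: 881/3 - (1/3)x = 719/7 + (1/7)x gives x* = 401 and P* = 160.
With the subsidy, sellers receive Ps = Pb + 20 for each unit, where Pb is the price buyers pay.
On the curves, Pb = 881/3 - (1/3)x and Ps = 719/7 + (1/7)x; the wedge Ps − Pb = 20 gives 719/7 + (1/7)x − (881/3 - (1/3)x) = 20, so x' = 443.
Then Pb = 881/3 − (1/3)·443 = 146 and Ps = 719/7 + (1/7)·443 = 166.
The subsidy expands output by 443 − 401 = 42 past the efficient level; on those units the gap between marginal cost and willingness to pay runs from 0 up to 20.
DWL = ½ × 20 × 42 = 420.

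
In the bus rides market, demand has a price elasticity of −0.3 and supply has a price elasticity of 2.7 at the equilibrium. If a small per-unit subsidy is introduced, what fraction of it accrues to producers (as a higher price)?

For a small subsidy around the equilibrium, the benefit split depends on the relative slopes, which at a point are proportional to the elasticities.
Buyer share = εs/(εs + |εd|) = 2.7/(2.7 + 0.3) = 0.9; seller share = |εd|/(εs + |εd|) = 0.1.
So producers capture 0.1 of the subsidy.

Producer share = 0.1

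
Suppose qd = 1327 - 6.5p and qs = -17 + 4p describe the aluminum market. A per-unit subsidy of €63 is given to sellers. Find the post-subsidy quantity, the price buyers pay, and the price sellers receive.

q' = 651; buyers pay €104; sellers receive €167

Pre-subsidy: 1327 - 6.5p = -17 + 4p gives p* = 128, q* = 495.
With the subsidy, sellers receive ps = pb + 63 for each unit, where pb is the price buyers pay.
Supply in terms of pb becomes qs = -17 + 4(pb + 63) = 235 + 4pb. Setting this equal to demand: 1327 - 6.5pb = 235 + 4pb, so pb = 104.
Sellers receive ps = 104 + 63 = 167; q' = 1327 − 6.5·104 = 651.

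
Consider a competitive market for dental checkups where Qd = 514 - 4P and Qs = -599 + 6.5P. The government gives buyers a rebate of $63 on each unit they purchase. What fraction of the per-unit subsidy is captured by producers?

Pre-subsidy: 514 - 4P = -599 + 6.5P gives P* = 106, Q* = 90.
With the rebate, buyers effectively pay Pb = Ps − 63, where Ps is the price sellers receive.
Demand in terms of Ps becomes Qd = 514 − 4(Ps − 63) = 766 - 4Ps. Setting this equal to supply: 766 - 4Ps = -599 + 6.5Ps, so Ps = 130.
Buyers pay Pb = 130 − 63 = 67; Q' = -599 + 6.5·130 = 246.
Buyers' price falls by P* − Pb = 106 − 67 = 39; sellers' price rises by Ps − P* = 130 − 106 = 24.
So producers capture 24/63 = 8/21 of each unit of subsidy.

Producer share = 8/21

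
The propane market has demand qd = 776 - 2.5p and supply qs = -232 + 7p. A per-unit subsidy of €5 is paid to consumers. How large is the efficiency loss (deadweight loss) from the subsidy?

Pre-subsidy: 776 - 2.5p = -232 + 7p gives p* = 2016/19, q* = 9704/19.
With the rebate, buyers effectively pay pb = ps − 5, where ps is the price sellers receive.
Demand in terms of ps becomes qd = 776 − 2.5(ps − 5) = 788.5 - 2.5ps. Setting this equal to supply: 788.5 - 2.5ps = -232 + 7ps, so ps = 2041/19.
Buyers pay pb = 2041/19 − 5 = 1946/19; q' = -232 + 7·(2041/19) = 9879/19.
The subsidy expands output by 9879/19 − 9704/19 = 175/19 past the efficient level; on those units the gap between marginal cost and willingness to pay runs from 0 up to 5.
DWL = ½ × 5 × 175/19 = 875/38.

Deadweight loss = 875/38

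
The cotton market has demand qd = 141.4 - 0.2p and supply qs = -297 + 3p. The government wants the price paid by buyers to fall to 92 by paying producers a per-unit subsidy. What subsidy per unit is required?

At a buyer price of 92, quantity demanded is 141.4 − 0.2·92 = 123.
Sellers supply 123 only when they receive ps with -297 + 3·ps = 123, i.e. ps = 140.
s = ps − pb = 140 − 92 = 48.

Required subsidy s = 48 per unit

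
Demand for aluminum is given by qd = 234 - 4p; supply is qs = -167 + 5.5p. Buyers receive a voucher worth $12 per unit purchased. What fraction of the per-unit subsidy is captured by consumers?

Consumer share = 11/19

Pre-subsidy: 234 - 4p = -167 + 5.5p gives p* = 802/19, q* = 1238/19.
With the rebate, buyers effectively pay pb = ps − 12, where ps is the price sellers receive.
Demand in terms of ps becomes qd = 234 − 4(ps − 12) = 282 - 4ps. Setting this equal to supply: 282 - 4ps = -167 + 5.5ps, so ps = 898/19.
Buyers pay pb = 898/19 − 12 = 670/19; q' = -167 + 5.5·(898/19) = 1766/19.
Buyers' price falls by p* − pb = 802/19 − 670/19 = 132/19; sellers' price rises by ps − p* = 898/19 − 802/19 = 96/19.
So consumers capture (132/19)/12 = 11/19 of each unit of subsidy.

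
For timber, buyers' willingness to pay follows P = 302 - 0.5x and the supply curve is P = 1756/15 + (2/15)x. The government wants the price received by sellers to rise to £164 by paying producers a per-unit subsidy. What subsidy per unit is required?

At a seller price of 164, quantity supplied is -878 + 7.5·164 = 352.
Buyers absorb 352 only when they pay Pb = 302 − 0.5·352 = 126.
s = Ps − Pb = 164 − 126 = 38.

Required subsidy s = £38 per unit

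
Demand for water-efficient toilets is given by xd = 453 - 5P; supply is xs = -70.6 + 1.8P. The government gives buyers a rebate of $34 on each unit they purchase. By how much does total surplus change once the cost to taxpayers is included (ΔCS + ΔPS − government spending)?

Pre-subsidy: 453 - 5P = -70.6 + 1.8P gives P* = 77, x* = 68.
With the rebate, buyers effectively pay Pb = Ps − 34, where Ps is the price sellers receive.
Demand in terms of Ps becomes xd = 453 − 5(Ps − 34) = 623 - 5Ps. Setting this equal to supply: 623 - 5Ps = -70.6 + 1.8Ps, so Ps = 102.
Buyers pay Pb = 102 − 34 = 68; x' = -70.6 + 1.8·102 = 113.
ΔCS = ½(68 + 113)(77 − 68) = 814.5; ΔPS = ½(68 + 113)(102 − 77) = 2262.5.
Government spending = 34 × 113 = 3842.
Net change = 814.5 + 2262.5 − 3842 = -765. The loss equals the DWL triangle ½·34·45.

Net change in total surplus = -$765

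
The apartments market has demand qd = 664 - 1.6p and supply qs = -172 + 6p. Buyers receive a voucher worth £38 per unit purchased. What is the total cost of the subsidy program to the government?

Government cost = £20368

Pre-subsidy: 664 - 1.6p = -172 + 6p gives p* = 110, q* = 488.
With the rebate, buyers effectively pay pb = ps − 38, where ps is the price sellers receive.
Demand in terms of ps becomes qd = 664 − 1.6(ps − 38) = 724.8 - 1.6ps. Setting this equal to supply: 724.8 - 1.6ps = -172 + 6ps, so ps = 118.
Buyers pay pb = 118 − 38 = 80; q' = -172 + 6·118 = 536.
Government outlay = subsidy × quantity = 38 × 536 = 20368.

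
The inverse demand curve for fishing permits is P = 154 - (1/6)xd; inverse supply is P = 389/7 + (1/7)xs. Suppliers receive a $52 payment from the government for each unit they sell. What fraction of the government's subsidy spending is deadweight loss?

Pre-subsidy: 154 - (1/6)x = 389/7 + (1/7)x gives x* = 318 and P* = 101.
With the subsidy, sellers receive Ps = Pb + 52 for each unit, where Pb is the price buyers pay.
On the curves, Pb = 154 - (1/6)x and Ps = 389/7 + (1/7)x; the wedge Ps − Pb = 52 gives 389/7 + (1/7)x − (154 - (1/6)x) = 52, so x' = 486.
Then Pb = 154 − (1/6)·486 = 73 and Ps = 389/7 + (1/7)·486 = 125.
ΔCS = ½(318 + 486)(101 − 73) = 11256; ΔPS = ½(318 + 486)(125 − 101) = 9648.
Government spending = 52 × 486 = 25272.
DWL = ½ × 52 × (486 − 318) = 4368; fraction = 4368 / 25272 = 14/81.

DWL / government spending = 14/81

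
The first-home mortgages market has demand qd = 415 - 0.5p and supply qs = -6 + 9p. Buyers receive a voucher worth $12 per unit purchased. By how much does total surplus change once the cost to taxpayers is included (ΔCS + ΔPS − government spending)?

Net change in total surplus = -648/19

Pre-subsidy: 415 - 0.5p = -6 + 9p gives p* = 842/19, q* = 7464/19.
With the rebate, buyers effectively pay pb = ps − 12, where ps is the price sellers receive.
Demand in terms of ps becomes qd = 415 − 0.5(ps − 12) = 421 - 0.5ps. Setting this equal to supply: 421 - 0.5ps = -6 + 9ps, so ps = 854/19.
Buyers pay pb = 854/19 − 12 = 626/19; q' = -6 + 9·(854/19) = 7572/19.
ΔCS = ½(7464/19 + 7572/19)(842/19 − 626/19) = 1623888/361; ΔPS = ½(7464/19 + 7572/19)(854/19 − 842/19) = 90216/361.
Government spending = 12 × 7572/19 = 90864/19.
Net change = 1623888/361 + 90216/361 − 90864/19 = -648/19. The loss equals the DWL triangle ½·12·108/19.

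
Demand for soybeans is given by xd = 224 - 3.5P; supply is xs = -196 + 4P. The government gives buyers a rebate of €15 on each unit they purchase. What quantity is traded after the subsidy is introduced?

x' = 56

Pre-subsidy: 224 - 3.5P = -196 + 4P gives P* = 56, x* = 28.
With the rebate, buyers effectively pay Pb = Ps − 15, where Ps is the price sellers receive.
Demand in terms of Ps becomes xd = 224 − 3.5(Ps − 15) = 276.5 - 3.5Ps. Setting this equal to supply: 276.5 - 3.5Ps = -196 + 4Ps, so Ps = 63.
Buyers pay Pb = 63 − 15 = 48; x' = -196 + 4·63 = 56.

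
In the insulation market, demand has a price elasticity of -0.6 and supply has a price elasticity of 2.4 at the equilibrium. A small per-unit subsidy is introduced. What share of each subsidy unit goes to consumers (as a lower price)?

For a small subsidy around the equilibrium, the benefit split depends on the relative slopes, which at a point are proportional to the elasticities.
Buyer share = εs/(εs + |εd|) = 2.4/(2.4 + 0.6) = 0.8; seller share = |εd|/(εs + |εd|) = 0.2.

Consumer share = 0.8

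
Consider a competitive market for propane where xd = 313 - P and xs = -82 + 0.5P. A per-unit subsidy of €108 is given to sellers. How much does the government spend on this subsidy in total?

Government cost = €9252

Pre-subsidy: 313 - P = -82 + 0.5P gives P* = 790/3, x* = 149/3.
With the subsidy, sellers receive Ps = Pb + 108 for each unit, where Pb is the price buyers pay.
Supply in terms of Pb becomes xs = -82 + 0.5(Pb + 108) = -28 + 0.5Pb. Setting this equal to demand: 313 - Pb = -28 + 0.5Pb, so Pb = 682/3.
Sellers receive Ps = 682/3 + 108 = 1006/3; x' = 313 − 1·(682/3) = 257/3.
Government outlay = subsidy × quantity = 108 × 257/3 = 9252.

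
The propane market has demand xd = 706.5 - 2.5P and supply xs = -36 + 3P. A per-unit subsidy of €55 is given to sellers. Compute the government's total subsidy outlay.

Pre-subsidy: 706.5 - 2.5P = -36 + 3P gives P* = 135, x* = 369.
With the subsidy, sellers receive Ps = Pb + 55 for each unit, where Pb is the price buyers pay.
Supply in terms of Pb becomes xs = -36 + 3(Pb + 55) = 129 + 3Pb. Setting this equal to demand: 706.5 - 2.5Pb = 129 + 3Pb, so Pb = 105.
Sellers receive Ps = 105 + 55 = 160; x' = 706.5 − 2.5·105 = 444.
Government outlay = subsidy × quantity = 55 × 444 = 24420.

Government cost = €24420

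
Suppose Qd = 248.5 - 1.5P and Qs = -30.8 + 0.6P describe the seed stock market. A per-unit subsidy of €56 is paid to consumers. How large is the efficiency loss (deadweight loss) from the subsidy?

Deadweight loss = €672

Pre-subsidy: 248.5 - 1.5P = -30.8 + 0.6P gives P* = 133, Q* = 49.
With the rebate, buyers effectively pay Pb = Ps − 56, where Ps is the price sellers receive.
Demand in terms of Ps becomes Qd = 248.5 − 1.5(Ps − 56) = 332.5 - 1.5Ps. Setting this equal to supply: 332.5 - 1.5Ps = -30.8 + 0.6Ps, so Ps = 173.
Buyers pay Pb = 173 − 56 = 117; Q' = -30.8 + 0.6·173 = 73.
The subsidy expands output by 73 − 49 = 24 past the efficient level; on those units the gap between marginal cost and willingness to pay runs from 0 up to 56.
DWL = ½ × 56 × 24 = 672.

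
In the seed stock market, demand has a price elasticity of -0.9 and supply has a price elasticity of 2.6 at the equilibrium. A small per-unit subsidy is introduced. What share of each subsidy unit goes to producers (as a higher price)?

Producer share = 9/35

For a small subsidy around the equilibrium, the benefit split depends on the relative slopes, which at a point are proportional to the elasticities.
Buyer share = εs/(εs + |εd|) = 2.6/(2.6 + 0.9) = 26/35; seller share = |εd|/(εs + |εd|) = 9/35.
So producers capture 9/35 of the subsidy.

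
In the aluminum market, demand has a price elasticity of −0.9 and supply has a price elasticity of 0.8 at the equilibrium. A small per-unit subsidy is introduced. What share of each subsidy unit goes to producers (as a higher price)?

For a small subsidy around the equilibrium, the benefit split depends on the relative slopes, which at a point are proportional to the elasticities.
Buyer share = εs/(εs + |εd|) = 0.8/(0.8 + 0.9) = 8/17; seller share = |εd|/(εs + |εd|) = 9/17.
So producers capture 9/17 of the subsidy.

Producer share = 9/17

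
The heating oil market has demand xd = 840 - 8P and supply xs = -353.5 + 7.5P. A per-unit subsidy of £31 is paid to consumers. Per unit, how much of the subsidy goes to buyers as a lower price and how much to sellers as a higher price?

Buyers gain £15 per unit; sellers gain £16 per unit

Pre-subsidy: 840 - 8P = -353.5 + 7.5P gives P* = 77, x* = 224.
With the rebate, buyers effectively pay Pb = Ps − 31, where Ps is the price sellers receive.
Demand in terms of Ps becomes xd = 840 − 8(Ps − 31) = 1088 - 8Ps. Setting this equal to supply: 1088 - 8Ps = -353.5 + 7.5Ps, so Ps = 93.
Buyers pay Pb = 93 − 31 = 62; x' = -353.5 + 7.5·93 = 344.
Buyers' price falls by P* − Pb = 77 − 62 = 15; sellers' price rises by Ps − P* = 93 − 77 = 16.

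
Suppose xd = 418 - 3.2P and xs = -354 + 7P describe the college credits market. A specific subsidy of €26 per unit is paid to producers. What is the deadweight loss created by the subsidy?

Pre-subsidy: 418 - 3.2P = -354 + 7P gives P* = 3860/51, x* = 8966/51.
With the subsidy, sellers receive Ps = Pb + 26 for each unit, where Pb is the price buyers pay.
Supply in terms of Pb becomes xs = -354 + 7(Pb + 26) = -172 + 7Pb. Setting this equal to demand: 418 - 3.2Pb = -172 + 7Pb, so Pb = 2950/51.
Sellers receive Ps = 2950/51 + 26 = 4276/51; x' = 418 − 3.2·(2950/51) = 11878/51.
The subsidy expands output by 11878/51 − 8966/51 = 2912/51 past the efficient level; on those units the gap between marginal cost and willingness to pay runs from 0 up to 26.
DWL = ½ × 26 × 2912/51 = 37856/51.

Deadweight loss = 37856/51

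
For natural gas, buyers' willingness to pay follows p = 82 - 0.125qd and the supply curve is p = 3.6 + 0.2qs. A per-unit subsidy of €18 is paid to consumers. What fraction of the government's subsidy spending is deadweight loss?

DWL / government spending = 45/482

Pre-subsidy: 82 - 0.125q = 3.6 + 0.2q gives q* = 3136/13 and p* = 674/13.
With the rebate, buyers effectively pay pb = ps − 18, where ps is the price sellers receive.
On the curves, pb = 82 - 0.125q and ps = 3.6 + 0.2q; the wedge ps − pb = 18 gives 3.6 + 0.2q − (82 - 0.125q) = 18, so q' = 3856/13.
Then pb = 82 − 0.125·(3856/13) = 584/13 and ps = 3.6 + 0.2·(3856/13) = 818/13.
ΔCS = ½(3136/13 + 3856/13)(674/13 − 584/13) = 314640/169; ΔPS = ½(3136/13 + 3856/13)(818/13 − 674/13) = 503424/169.
Government spending = 18 × 3856/13 = 69408/13.
DWL = ½ × 18 × (3856/13 − 3136/13) = 6480/13; fraction = (6480/13) / (69408/13) = 45/482.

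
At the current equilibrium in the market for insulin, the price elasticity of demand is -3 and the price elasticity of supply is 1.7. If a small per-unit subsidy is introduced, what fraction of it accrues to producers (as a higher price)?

For a small subsidy around the equilibrium, the benefit split depends on the relative slopes, which at a point are proportional to the elasticities.
Buyer share = εs/(εs + |εd|) = 1.7/(1.7 + 3) = 17/47; seller share = |εd|/(εs + |εd|) = 30/47.
So producers capture 30/47 of the subsidy.

Producer share = 30/47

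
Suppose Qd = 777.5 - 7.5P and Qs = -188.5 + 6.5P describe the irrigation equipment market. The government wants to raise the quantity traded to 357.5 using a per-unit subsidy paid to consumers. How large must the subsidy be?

At Q = 357.5, invert demand for the buyer price: Pb = (777.5 − 357.5)/7.5 = 56; invert supply for the seller price: Ps = (357.5 − (-188.5))/6.5 = 84.
The subsidy must fill the gap: s = Ps − Pb = 84 − 56 = 28.

Required subsidy s = 28 per unit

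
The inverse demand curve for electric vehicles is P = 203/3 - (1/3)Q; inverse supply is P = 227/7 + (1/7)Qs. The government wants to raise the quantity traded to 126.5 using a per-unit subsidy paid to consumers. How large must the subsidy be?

At Q = 126.5, from the demand curve buyers pay Pb = 203/3 − (1/3)·126.5 = 25.5; from the supply curve sellers need Ps = 227/7 + (1/7)·126.5 = 50.5.
The subsidy must fill the gap: s = Ps − Pb = 50.5 − 25.5 = 25.

Required subsidy s = 25 per unit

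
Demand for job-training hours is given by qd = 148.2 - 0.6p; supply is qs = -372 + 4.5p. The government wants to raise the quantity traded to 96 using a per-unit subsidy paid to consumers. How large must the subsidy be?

Required subsidy s = 17 per unit

At q = 96, invert demand for the buyer price: pb = (148.2 − 96)/0.6 = 87; invert supply for the seller price: ps = (96 − (-372))/4.5 = 104.
The subsidy must fill the gap: s = ps − pb = 104 − 87 = 17.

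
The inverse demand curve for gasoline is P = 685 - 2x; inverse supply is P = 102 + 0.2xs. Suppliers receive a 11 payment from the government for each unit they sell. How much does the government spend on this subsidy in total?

Government cost = 2970

Pre-subsidy: 685 - 2x = 102 + 0.2x gives x* = 265 and P* = 155.
With the subsidy, sellers receive Ps = Pb + 11 for each unit, where Pb is the price buyers pay.
On the curves, Pb = 685 - 2x and Ps = 102 + 0.2x; the wedge Ps − Pb = 11 gives 102 + 0.2x − (685 - 2x) = 11, so x' = 270.
Then Pb = 685 − 2·270 = 145 and Ps = 102 + 0.2·270 = 156.
Government outlay = subsidy × quantity = 11 × 270 = 2970.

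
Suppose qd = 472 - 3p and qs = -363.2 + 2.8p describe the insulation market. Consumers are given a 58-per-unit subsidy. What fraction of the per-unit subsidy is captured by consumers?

Consumer share = 14/29

Pre-subsidy: 472 - 3p = -363.2 + 2.8p gives p* = 144, q* = 40.
With the rebate, buyers effectively pay pb = ps − 58, where ps is the price sellers receive.
Demand in terms of ps becomes qd = 472 − 3(ps − 58) = 646 - 3ps. Setting this equal to supply: 646 - 3ps = -363.2 + 2.8ps, so ps = 174.
Buyers pay pb = 174 − 58 = 116; q' = -363.2 + 2.8·174 = 124.
Buyers' price falls by p* − pb = 144 − 116 = 28; sellers' price rises by ps − p* = 174 − 144 = 30.
So consumers capture 28/58 = 14/29 of each unit of subsidy.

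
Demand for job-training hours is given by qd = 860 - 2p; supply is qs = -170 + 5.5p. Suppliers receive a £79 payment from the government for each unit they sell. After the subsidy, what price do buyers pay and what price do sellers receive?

Pre-subsidy: 860 - 2p = -170 + 5.5p gives p* = 412/3, q* = 1756/3.
With the subsidy, sellers receive ps = pb + 79 for each unit, where pb is the price buyers pay.
Supply in terms of pb becomes qs = -170 + 5.5(pb + 79) = 264.5 + 5.5pb. Setting this equal to demand: 860 - 2pb = 264.5 + 5.5pb, so pb = 79.4.
Sellers receive ps = 79.4 + 79 = 158.4; q' = 860 − 2·79.4 = 701.2.

Buyers pay £79.4; sellers receive £158.4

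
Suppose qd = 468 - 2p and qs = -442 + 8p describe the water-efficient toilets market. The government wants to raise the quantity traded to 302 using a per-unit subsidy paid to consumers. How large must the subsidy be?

Required subsidy s = 10 per unit

At q = 302, invert demand for the buyer price: pb = (468 − 302)/2 = 83; invert supply for the seller price: ps = (302 − (-442))/8 = 93.
The subsidy must fill the gap: s = ps − pb = 93 − 83 = 10.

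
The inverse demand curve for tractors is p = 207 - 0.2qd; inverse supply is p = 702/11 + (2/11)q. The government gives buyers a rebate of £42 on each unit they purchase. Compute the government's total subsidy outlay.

Pre-subsidy: 207 - 0.2q = 702/11 + (2/11)q gives q* = 375 and p* = 132.
With the rebate, buyers effectively pay pb = ps − 42, where ps is the price sellers receive.
On the curves, pb = 207 - 0.2q and ps = 702/11 + (2/11)q; the wedge ps − pb = 42 gives 702/11 + (2/11)q − (207 - 0.2q) = 42, so q' = 485.
Then pb = 207 − 0.2·485 = 110 and ps = 702/11 + (2/11)·485 = 152.
Government outlay = subsidy × quantity = 42 × 485 = 20370.

Government cost = £20370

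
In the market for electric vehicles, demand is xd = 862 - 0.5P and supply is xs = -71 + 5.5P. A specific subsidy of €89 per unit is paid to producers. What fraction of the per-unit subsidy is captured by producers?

Pre-subsidy: 862 - 0.5P = -71 + 5.5P gives P* = 155.5, x* = 784.25.
With the subsidy, sellers receive Ps = Pb + 89 for each unit, where Pb is the price buyers pay.
Supply in terms of Pb becomes xs = -71 + 5.5(Pb + 89) = 418.5 + 5.5Pb. Setting this equal to demand: 862 - 0.5Pb = 418.5 + 5.5Pb, so Pb = 887/12.
Sellers receive Ps = 887/12 + 89 = 1955/12; x' = 862 − 0.5·(887/12) = 19801/24.
Buyers' price falls by P* − Pb = 155.5 − 887/12 = 979/12; sellers' price rises by Ps − P* = 1955/12 − 155.5 = 89/12.
So producers capture (89/12)/89 = 1/12 of each unit of subsidy.

Producer share = 1/12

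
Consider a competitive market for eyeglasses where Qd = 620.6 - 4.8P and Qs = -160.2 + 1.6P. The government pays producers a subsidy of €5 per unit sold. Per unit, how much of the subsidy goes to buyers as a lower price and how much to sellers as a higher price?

Pre-subsidy: 620.6 - 4.8P = -160.2 + 1.6P gives P* = 122, Q* = 35.
With the subsidy, sellers receive Ps = Pb + 5 for each unit, where Pb is the price buyers pay.
Supply in terms of Pb becomes Qs = -160.2 + 1.6(Pb + 5) = -152.2 + 1.6Pb. Setting this equal to demand: 620.6 - 4.8Pb = -152.2 + 1.6Pb, so Pb = 120.75.
Sellers receive Ps = 120.75 + 5 = 125.75; Q' = 620.6 − 4.8·120.75 = 41.
Buyers' price falls by P* − Pb = 122 − 120.75 = 1.25; sellers' price rises by Ps − P* = 125.75 − 122 = 3.75.

Buyers gain €1.25 per unit; sellers gain €3.75 per unit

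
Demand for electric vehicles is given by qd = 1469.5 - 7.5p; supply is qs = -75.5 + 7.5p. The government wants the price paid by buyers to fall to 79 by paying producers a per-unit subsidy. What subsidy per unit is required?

At a buyer price of 79, quantity demanded is 1469.5 − 7.5·79 = 877.
Sellers supply 877 only when they receive ps with -75.5 + 7.5·ps = 877, i.e. ps = 127.
s = ps − pb = 127 − 79 = 48.

Required subsidy s = 48 per unit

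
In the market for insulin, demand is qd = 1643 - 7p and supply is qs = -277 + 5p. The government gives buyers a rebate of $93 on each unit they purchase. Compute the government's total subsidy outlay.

Pre-subsidy: 1643 - 7p = -277 + 5p gives p* = 160, q* = 523.
With the rebate, buyers effectively pay pb = ps − 93, where ps is the price sellers receive.
Demand in terms of ps becomes qd = 1643 − 7(ps − 93) = 2294 - 7ps. Setting this equal to supply: 2294 - 7ps = -277 + 5ps, so ps = 214.25.
Buyers pay pb = 214.25 − 93 = 121.25; q' = -277 + 5·214.25 = 794.25.
Government outlay = subsidy × quantity = 93 × 794.25 = 73865.25.

Government cost = $73865.25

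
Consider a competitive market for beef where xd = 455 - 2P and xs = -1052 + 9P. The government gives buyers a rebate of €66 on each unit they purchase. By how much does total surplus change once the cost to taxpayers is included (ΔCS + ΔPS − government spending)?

Pre-subsidy: 455 - 2P = -1052 + 9P gives P* = 137, x* = 181.
With the rebate, buyers effectively pay Pb = Ps − 66, where Ps is the price sellers receive.
Demand in terms of Ps becomes xd = 455 − 2(Ps − 66) = 587 - 2Ps. Setting this equal to supply: 587 - 2Ps = -1052 + 9Ps, so Ps = 149.
Buyers pay Pb = 149 − 66 = 83; x' = -1052 + 9·149 = 289.
ΔCS = ½(181 + 289)(137 − 83) = 12690; ΔPS = ½(181 + 289)(149 − 137) = 2820.
Government spending = 66 × 289 = 19074.
Net change = 12690 + 2820 − 19074 = -3564. The loss equals the DWL triangle ½·66·108.

Net change in total surplus = -€3564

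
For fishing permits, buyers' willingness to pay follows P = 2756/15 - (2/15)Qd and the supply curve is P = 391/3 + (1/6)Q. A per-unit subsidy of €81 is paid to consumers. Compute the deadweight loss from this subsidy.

Pre-subsidy: 2756/15 - (2/15)Q = 391/3 + (1/6)Q gives Q* = 178 and P* = 160.
With the rebate, buyers effectively pay Pb = Ps − 81, where Ps is the price sellers receive.
On the curves, Pb = 2756/15 - (2/15)Q and Ps = 391/3 + (1/6)Q; the wedge Ps − Pb = 81 gives 391/3 + (1/6)Q − (2756/15 - (2/15)Q) = 81, so Q' = 448.
Then Pb = 2756/15 − (2/15)·448 = 124 and Ps = 391/3 + (1/6)·448 = 205.
The subsidy expands output by 448 − 178 = 270 past the efficient level; on those units the gap between marginal cost and willingness to pay runs from 0 up to 81.
DWL = ½ × 81 × 270 = 10935.

Deadweight loss = €10935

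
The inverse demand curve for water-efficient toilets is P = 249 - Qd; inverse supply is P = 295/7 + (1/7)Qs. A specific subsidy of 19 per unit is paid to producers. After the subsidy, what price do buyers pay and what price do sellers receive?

Buyers pay 51.375; sellers receive 70.375

Pre-subsidy: 249 - Q = 295/7 + (1/7)Q gives Q* = 181 and P* = 68.
With the subsidy, sellers receive Ps = Pb + 19 for each unit, where Pb is the price buyers pay.
On the curves, Pb = 249 - Q and Ps = 295/7 + (1/7)Q; the wedge Ps − Pb = 19 gives 295/7 + (1/7)Q − (249 - Q) = 19, so Q' = 197.625.
Then Pb = 249 − 1·197.625 = 51.375 and Ps = 295/7 + (1/7)·197.625 = 70.375.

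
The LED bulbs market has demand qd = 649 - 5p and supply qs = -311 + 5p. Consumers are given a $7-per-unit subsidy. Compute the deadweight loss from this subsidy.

Deadweight loss = $61.25

Pre-subsidy: 649 - 5p = -311 + 5p gives p* = 96, q* = 169.
With the rebate, buyers effectively pay pb = ps − 7, where ps is the price sellers receive.
Demand in terms of ps becomes qd = 649 − 5(ps − 7) = 684 - 5ps. Setting this equal to supply: 684 - 5ps = -311 + 5ps, so ps = 99.5.
Buyers pay pb = 99.5 − 7 = 92.5; q' = -311 + 5·99.5 = 186.5.
The subsidy expands output by 186.5 − 169 = 17.5 past the efficient level; on those units the gap between marginal cost and willingness to pay runs from 0 up to 7.
DWL = ½ × 7 × 17.5 = 61.25.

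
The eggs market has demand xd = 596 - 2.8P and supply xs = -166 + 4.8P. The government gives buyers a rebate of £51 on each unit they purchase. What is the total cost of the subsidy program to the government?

Government cost = 1964418/95

Pre-subsidy: 596 - 2.8P = -166 + 4.8P gives P* = 1905/19, x* = 5990/19.
With the rebate, buyers effectively pay Pb = Ps − 51, where Ps is the price sellers receive.
Demand in terms of Ps becomes xd = 596 − 2.8(Ps − 51) = 738.8 - 2.8Ps. Setting this equal to supply: 738.8 - 2.8Ps = -166 + 4.8Ps, so Ps = 2262/19.
Buyers pay Pb = 2262/19 − 51 = 1293/19; x' = -166 + 4.8·(2262/19) = 38518/95.
Government outlay = subsidy × quantity = 51 × 38518/95 = 1964418/95.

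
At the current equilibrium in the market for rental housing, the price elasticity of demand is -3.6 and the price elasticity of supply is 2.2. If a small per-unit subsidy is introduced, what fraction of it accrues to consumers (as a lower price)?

Consumer share = 11/29

For a small subsidy around the equilibrium, the benefit split depends on the relative slopes, which at a point are proportional to the elasticities.
Buyer share = εs/(εs + |εd|) = 2.2/(2.2 + 3.6) = 11/29; seller share = |εd|/(εs + |εd|) = 18/29.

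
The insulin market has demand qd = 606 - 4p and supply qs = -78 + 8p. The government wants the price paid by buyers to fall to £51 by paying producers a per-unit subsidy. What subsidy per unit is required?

Required subsidy s = £9 per unit

At a buyer price of 51, quantity demanded is 606 − 4·51 = 402.
Sellers supply 402 only when they receive ps with -78 + 8·ps = 402, i.e. ps = 60.
s = ps − pb = 60 − 51 = 9.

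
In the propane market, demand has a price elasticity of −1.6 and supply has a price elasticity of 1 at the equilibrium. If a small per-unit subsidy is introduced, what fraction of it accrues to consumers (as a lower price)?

For a small subsidy around the equilibrium, the benefit split depends on the relative slopes, which at a point are proportional to the elasticities.
Buyer share = εs/(εs + |εd|) = 1/(1 + 1.6) = 5/13; seller share = |εd|/(εs + |εd|) = 8/13.

Consumer share = 5/13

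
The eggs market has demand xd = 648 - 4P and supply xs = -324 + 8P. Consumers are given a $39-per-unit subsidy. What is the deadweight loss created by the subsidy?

Deadweight loss = $2028

Pre-subsidy: 648 - 4P = -324 + 8P gives P* = 81, x* = 324.
With the rebate, buyers effectively pay Pb = Ps − 39, where Ps is the price sellers receive.
Demand in terms of Ps becomes xd = 648 − 4(Ps − 39) = 804 - 4Ps. Setting this equal to supply: 804 - 4Ps = -324 + 8Ps, so Ps = 94.
Buyers pay Pb = 94 − 39 = 55; x' = -324 + 8·94 = 428.
The subsidy expands output by 428 − 324 = 104 past the efficient level; on those units the gap between marginal cost and willingness to pay runs from 0 up to 39.
DWL = ½ × 39 × 104 = 2028.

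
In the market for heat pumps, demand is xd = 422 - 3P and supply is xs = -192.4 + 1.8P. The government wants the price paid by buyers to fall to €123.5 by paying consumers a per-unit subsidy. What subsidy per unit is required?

Required subsidy s = €12 per unit

At a buyer price of 123.5, quantity demanded is 422 − 3·123.5 = 51.5.
Sellers supply 51.5 only when they receive Ps with -192.4 + 1.8·Ps = 51.5, i.e. Ps = 135.5.
s = Ps − Pb = 135.5 − 123.5 = 12.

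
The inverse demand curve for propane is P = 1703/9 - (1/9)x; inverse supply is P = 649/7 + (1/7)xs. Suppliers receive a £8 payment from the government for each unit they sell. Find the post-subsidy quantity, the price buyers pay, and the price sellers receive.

x' = 411.5; buyers pay £143.5; sellers receive £151.5

Pre-subsidy: 1703/9 - (1/9)x = 649/7 + (1/7)x gives x* = 380 and P* = 147.
With the subsidy, sellers receive Ps = Pb + 8 for each unit, where Pb is the price buyers pay.
On the curves, Pb = 1703/9 - (1/9)x and Ps = 649/7 + (1/7)x; the wedge Ps − Pb = 8 gives 649/7 + (1/7)x − (1703/9 - (1/9)x) = 8, so x' = 411.5.
Then Pb = 1703/9 − (1/9)·411.5 = 143.5 and Ps = 649/7 + (1/7)·411.5 = 151.5.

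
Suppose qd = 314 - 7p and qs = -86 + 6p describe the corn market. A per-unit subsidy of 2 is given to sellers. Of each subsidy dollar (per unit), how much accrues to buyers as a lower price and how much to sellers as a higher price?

Pre-subsidy: 314 - 7p = -86 + 6p gives p* = 400/13, q* = 1282/13.
With the subsidy, sellers receive ps = pb + 2 for each unit, where pb is the price buyers pay.
Supply in terms of pb becomes qs = -86 + 6(pb + 2) = -74 + 6pb. Setting this equal to demand: 314 - 7pb = -74 + 6pb, so pb = 388/13.
Sellers receive ps = 388/13 + 2 = 414/13; q' = 314 − 7·(388/13) = 1366/13.
Buyers' price falls by p* − pb = 400/13 − 388/13 = 12/13; sellers' price rises by ps − p* = 414/13 − 400/13 = 14/13.

Buyers gain 12/13 per unit; sellers gain 14/13 per unit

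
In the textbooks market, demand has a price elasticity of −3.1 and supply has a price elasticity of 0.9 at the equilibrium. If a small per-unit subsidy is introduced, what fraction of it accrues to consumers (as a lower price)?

Consumer share = 0.225

For a small subsidy around the equilibrium, the benefit split depends on the relative slopes, which at a point are proportional to the elasticities.
Buyer share = εs/(εs + |εd|) = 0.9/(0.9 + 3.1) = 0.225; seller share = |εd|/(εs + |εd|) = 0.775.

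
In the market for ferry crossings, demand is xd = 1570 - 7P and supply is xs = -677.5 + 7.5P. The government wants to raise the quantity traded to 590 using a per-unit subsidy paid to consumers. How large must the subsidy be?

Required subsidy s = 29 per unit

At x = 590, invert demand for the buyer price: Pb = (1570 − 590)/7 = 140; invert supply for the seller price: Ps = (590 − (-677.5))/7.5 = 169.
The subsidy must fill the gap: s = Ps − Pb = 169 − 140 = 29.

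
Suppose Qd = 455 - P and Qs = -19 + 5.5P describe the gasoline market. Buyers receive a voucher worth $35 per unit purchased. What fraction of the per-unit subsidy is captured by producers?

Pre-subsidy: 455 - P = -19 + 5.5P gives P* = 948/13, Q* = 4967/13.
With the rebate, buyers effectively pay Pb = Ps − 35, where Ps is the price sellers receive.
Demand in terms of Ps becomes Qd = 455 − 1(Ps − 35) = 490 - Ps. Setting this equal to supply: 490 - Ps = -19 + 5.5Ps, so Ps = 1018/13.
Buyers pay Pb = 1018/13 − 35 = 563/13; Q' = -19 + 5.5·(1018/13) = 5352/13.
Buyers' price falls by P* − Pb = 948/13 − 563/13 = 385/13; sellers' price rises by Ps − P* = 1018/13 − 948/13 = 70/13.
So producers capture (70/13)/35 = 2/13 of each unit of subsidy.

Producer share = 2/13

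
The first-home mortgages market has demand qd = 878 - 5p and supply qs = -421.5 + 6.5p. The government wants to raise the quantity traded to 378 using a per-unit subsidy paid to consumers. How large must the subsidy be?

Required subsidy s = 23 per unit

At q = 378, invert demand for the buyer price: pb = (878 − 378)/5 = 100; invert supply for the seller price: ps = (378 − (-421.5))/6.5 = 123.
The subsidy must fill the gap: s = ps − pb = 123 − 100 = 23.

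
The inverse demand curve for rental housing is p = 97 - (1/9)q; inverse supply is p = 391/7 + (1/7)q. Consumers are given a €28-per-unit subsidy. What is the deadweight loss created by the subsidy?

Deadweight loss = €1543.5

Pre-subsidy: 97 - (1/9)q = 391/7 + (1/7)q gives q* = 162 and p* = 79.
With the rebate, buyers effectively pay pb = ps − 28, where ps is the price sellers receive.
On the curves, pb = 97 - (1/9)q and ps = 391/7 + (1/7)q; the wedge ps − pb = 28 gives 391/7 + (1/7)q − (97 - (1/9)q) = 28, so q' = 272.25.
Then pb = 97 − (1/9)·272.25 = 66.75 and ps = 391/7 + (1/7)·272.25 = 94.75.
The subsidy expands output by 272.25 − 162 = 110.25 past the efficient level; on those units the gap between marginal cost and willingness to pay runs from 0 up to 28.
DWL = ½ × 28 × 110.25 = 1543.5.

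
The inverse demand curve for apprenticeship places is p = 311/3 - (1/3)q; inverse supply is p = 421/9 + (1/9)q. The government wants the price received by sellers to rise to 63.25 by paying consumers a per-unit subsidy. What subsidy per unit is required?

Required subsidy s = 9 per unit

At a seller price of 63.25, quantity supplied is -421 + 9·63.25 = 148.25.
Buyers absorb 148.25 only when they pay pb = 311/3 − (1/3)·148.25 = 54.25.
s = ps − pb = 63.25 − 54.25 = 9.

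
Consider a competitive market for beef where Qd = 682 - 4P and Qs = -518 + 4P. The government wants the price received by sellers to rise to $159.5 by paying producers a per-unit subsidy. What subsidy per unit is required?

Required subsidy s = $19 per unit

At a seller price of 159.5, quantity supplied is -518 + 4·159.5 = 120.
Buyers absorb 120 only when they pay Pb with 682 − 4·Pb = 120, i.e. Pb = 140.5.
s = Ps − Pb = 159.5 − 140.5 = 19.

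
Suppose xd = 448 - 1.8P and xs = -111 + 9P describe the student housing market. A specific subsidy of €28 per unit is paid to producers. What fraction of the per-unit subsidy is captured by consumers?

Consumer share = 5/6

Pre-subsidy: 448 - 1.8P = -111 + 9P gives P* = 2795/54, x* = 2129/6.
With the subsidy, sellers receive Ps = Pb + 28 for each unit, where Pb is the price buyers pay.
Supply in terms of Pb becomes xs = -111 + 9(Pb + 28) = 141 + 9Pb. Setting this equal to demand: 448 - 1.8Pb = 141 + 9Pb, so Pb = 1535/54.
Sellers receive Ps = 1535/54 + 28 = 3047/54; x' = 448 − 1.8·(1535/54) = 2381/6.
Buyers' price falls by P* − Pb = 2795/54 − 1535/54 = 70/3; sellers' price rises by Ps − P* = 3047/54 − 2795/54 = 14/3.
So consumers capture (70/3)/28 = 5/6 of each unit of subsidy.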